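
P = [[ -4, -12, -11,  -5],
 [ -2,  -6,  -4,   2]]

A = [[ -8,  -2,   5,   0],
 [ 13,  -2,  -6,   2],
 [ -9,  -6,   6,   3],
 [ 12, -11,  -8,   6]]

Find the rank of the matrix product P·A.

First compute PA:
[[-85, 153,  26, -87],
 [ -2,  18, -14, -12]]
Now row reduce the product.
R2 ← R2 − (2/85)·R1: [0, 72/5, -1242/85, -846/85]
2 nonzero rows, so rank(PA) = 2.

2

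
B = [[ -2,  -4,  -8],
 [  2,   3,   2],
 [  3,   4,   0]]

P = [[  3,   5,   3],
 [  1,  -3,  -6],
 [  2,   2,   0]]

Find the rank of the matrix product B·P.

First compute BP:
[[-26, -14,  18],
 [ 13,   5, -12],
 [ 13,   3, -15]]
Now row reduce the product.
R2 ← R2 + (1/2)·R1: [0, -2, -3]
R3 ← R3 + (1/2)·R1: [0, -4, -6]
R3 ← R3 − (2)·R2: [0, 0, 0]
2 nonzero rows, so rank(BP) = 2.

2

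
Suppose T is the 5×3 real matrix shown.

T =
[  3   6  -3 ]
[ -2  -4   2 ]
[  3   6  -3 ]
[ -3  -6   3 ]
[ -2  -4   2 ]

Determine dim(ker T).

Row reduce to echelon form.
R2 ← R2 + (2/3)·R1: [0, 0, 0]
R3 ← R3 − R1: [0, 0, 0]
R4 ← R4 + R1: [0, 0, 0]
R5 ← R5 + (2/3)·R1: [0, 0, 0]
1 nonzero row, so rank(T) = 1.
T has 3 columns; by rank–nullity, nullity = 3 − 1 = 2.

2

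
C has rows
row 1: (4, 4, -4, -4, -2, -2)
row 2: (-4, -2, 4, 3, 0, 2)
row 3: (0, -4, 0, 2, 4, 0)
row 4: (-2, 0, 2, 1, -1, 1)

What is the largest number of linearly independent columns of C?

2

Row reduce to echelon form.
R2 ← R2 + R1: [0, 2, 0, -1, -2, 0]
R4 ← R4 + (1/2)·R1: [0, 2, 0, -1, -2, 0]
R3 ← R3 + (2)·R2: [0, 0, 0, 0, 0, 0]
R4 ← R4 − R2: [0, 0, 0, 0, 0, 0]
Echelon form has 2 nonzero rows, so rank(C) = 2.
The rank gives the maximum number of linearly independent columns: 2.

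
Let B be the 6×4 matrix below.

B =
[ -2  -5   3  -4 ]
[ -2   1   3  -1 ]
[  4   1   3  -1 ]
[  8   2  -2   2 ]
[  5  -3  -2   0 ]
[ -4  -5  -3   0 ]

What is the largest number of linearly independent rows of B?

4

Row reduce to echelon form.
R2 ← R2 − R1: [0, 6, 0, 3]
R3 ← R3 + (2)·R1: [0, -9, 9, -9]
R4 ← R4 + (4)·R1: [0, -18, 10, -14]
R5 ← R5 + (5/2)·R1: [0, -31/2, 11/2, -10]
R6 ← R6 − (2)·R1: [0, 5, -9, 8]
R3 ← R3 + (3/2)·R2: [0, 0, 9, -9/2]
R4 ← R4 + (3)·R2: [0, 0, 10, -5]
R5 ← R5 + (31/12)·R2: [0, 0, 11/2, -9/4]
R6 ← R6 − (5/6)·R2: [0, 0, -9, 11/2]
R4 ← R4 − (10/9)·R3: [0, 0, 0, 0]
R5 ← R5 − (11/18)·R3: [0, 0, 0, 1/2]
R6 ← R6 + R3: [0, 0, 0, 1]
Swap R4 ↔ R5
R6 ← R6 − (2)·R4: [0, 0, 0, 0]
Echelon form has 4 nonzero rows, so rank(B) = 4.
The rank gives the maximum number of linearly independent rows: 4.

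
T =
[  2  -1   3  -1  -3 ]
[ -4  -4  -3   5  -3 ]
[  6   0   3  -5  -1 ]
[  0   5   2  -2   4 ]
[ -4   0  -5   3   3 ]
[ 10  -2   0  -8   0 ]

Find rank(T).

Row reduce to echelon form.
R2 ← R2 + (2)·R1: [0, -6, 3, 3, -9]
R3 ← R3 − (3)·R1: [0, 3, -6, -2, 8]
R5 ← R5 + (2)·R1: [0, -2, 1, 1, -3]
R6 ← R6 − (5)·R1: [0, 3, -15, -3, 15]
R3 ← R3 + (1/2)·R2: [0, 0, -9/2, -1/2, 7/2]
R4 ← R4 + (5/6)·R2: [0, 0, 9/2, 1/2, -7/2]
R5 ← R5 − (1/3)·R2: [0, 0, 0, 0, 0]
R6 ← R6 + (1/2)·R2: [0, 0, -27/2, -3/2, 21/2]
R4 ← R4 + R3: [0, 0, 0, 0, 0]
R6 ← R6 − (3)·R3: [0, 0, 0, 0, 0]
Echelon form has 3 nonzero rows, so rank(T) = 3.

3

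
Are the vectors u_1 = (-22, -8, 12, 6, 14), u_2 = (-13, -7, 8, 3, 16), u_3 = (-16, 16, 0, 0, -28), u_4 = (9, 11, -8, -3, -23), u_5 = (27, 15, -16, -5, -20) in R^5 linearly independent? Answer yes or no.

no

Form the matrix with these vectors as rows and row reduce.
R2 ← R2 − (13/22)·R1: [0, -25/11, 10/11, -6/11, 85/11]
R3 ← R3 − (8/11)·R1: [0, 240/11, -96/11, -48/11, -420/11]
R4 ← R4 + (9/22)·R1: [0, 85/11, -34/11, -6/11, -190/11]
R5 ← R5 + (27/22)·R1: [0, 57/11, -14/11, 26/11, -31/11]
R3 ← R3 + (48/5)·R2: [0, 0, 0, -48/5, 36]
R4 ← R4 + (17/5)·R2: [0, 0, 0, -12/5, 9]
R5 ← R5 + (57/25)·R2: [0, 0, 4/5, 28/25, 74/5]
Swap R3 ↔ R5
R5 ← R5 − (4)·R4: [0, 0, 0, 0, 0]
4 nonzero rows, so the 5 vectors span a space of dimension 4.
Since 4 < 5, the vectors are linearly dependent.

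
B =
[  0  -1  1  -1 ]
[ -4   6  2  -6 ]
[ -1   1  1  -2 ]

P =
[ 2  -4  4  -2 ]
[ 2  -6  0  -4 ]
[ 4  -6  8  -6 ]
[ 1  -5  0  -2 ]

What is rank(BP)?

First compute BP:
[[  1,   5,   8,   0],
 [  6,  -2,   0, -16],
 [  2,   2,   4,  -4]]
Now row reduce the product.
R2 ← R2 − (6)·R1: [0, -32, -48, -16]
R3 ← R3 − (2)·R1: [0, -8, -12, -4]
R3 ← R3 − (1/4)·R2: [0, 0, 0, 0]
2 nonzero rows, so rank(BP) = 2.

2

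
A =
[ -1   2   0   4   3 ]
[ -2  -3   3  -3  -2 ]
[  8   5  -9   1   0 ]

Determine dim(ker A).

3

Row reduce to echelon form.
R2 ← R2 − (2)·R1: [0, -7, 3, -11, -8]
R3 ← R3 + (8)·R1: [0, 21, -9, 33, 24]
R3 ← R3 + (3)·R2: [0, 0, 0, 0, 0]
2 nonzero rows, so rank(A) = 2.
A has 5 columns; by rank–nullity, nullity = 5 − 2 = 3.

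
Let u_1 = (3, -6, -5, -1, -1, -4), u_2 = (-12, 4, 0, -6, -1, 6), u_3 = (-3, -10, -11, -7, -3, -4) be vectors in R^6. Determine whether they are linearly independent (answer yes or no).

Form the matrix with these vectors as rows and row reduce.
R2 ← R2 + (4)·R1: [0, -20, -20, -10, -5, -10]
R3 ← R3 + R1: [0, -16, -16, -8, -4, -8]
R3 ← R3 − (4/5)·R2: [0, 0, 0, 0, 0, 0]
2 nonzero rows, so the 3 vectors span a space of dimension 2.
Since 2 < 3, the vectors are linearly dependent.

no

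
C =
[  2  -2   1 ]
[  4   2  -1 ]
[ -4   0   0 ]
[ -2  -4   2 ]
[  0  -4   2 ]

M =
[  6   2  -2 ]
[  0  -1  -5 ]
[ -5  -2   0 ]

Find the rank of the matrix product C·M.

First compute CM:
[[  7,   4,   6],
 [ 29,   8, -18],
 [-24,  -8,   8],
 [-22,  -4,  24],
 [-10,   0,  20]]
Now row reduce the product.
R2 ← R2 − (29/7)·R1: [0, -60/7, -300/7]
R3 ← R3 + (24/7)·R1: [0, 40/7, 200/7]
R4 ← R4 + (22/7)·R1: [0, 60/7, 300/7]
R5 ← R5 + (10/7)·R1: [0, 40/7, 200/7]
R3 ← R3 + (2/3)·R2: [0, 0, 0]
R4 ← R4 + R2: [0, 0, 0]
R5 ← R5 + (2/3)·R2: [0, 0, 0]
2 nonzero rows, so rank(CM) = 2.

2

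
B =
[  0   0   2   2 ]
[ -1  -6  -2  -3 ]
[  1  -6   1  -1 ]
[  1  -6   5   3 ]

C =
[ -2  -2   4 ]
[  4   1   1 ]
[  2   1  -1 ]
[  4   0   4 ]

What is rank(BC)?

First compute BC:
[[ 12,   2,   6],
 [-38,  -6, -20],
 [-28,  -7,  -7],
 [ -4,  -3,   5]]
Now row reduce the product.
R2 ← R2 + (19/6)·R1: [0, 1/3, -1]
R3 ← R3 + (7/3)·R1: [0, -7/3, 7]
R4 ← R4 + (1/3)·R1: [0, -7/3, 7]
R3 ← R3 + (7)·R2: [0, 0, 0]
R4 ← R4 + (7)·R2: [0, 0, 0]
2 nonzero rows, so rank(BC) = 2.

2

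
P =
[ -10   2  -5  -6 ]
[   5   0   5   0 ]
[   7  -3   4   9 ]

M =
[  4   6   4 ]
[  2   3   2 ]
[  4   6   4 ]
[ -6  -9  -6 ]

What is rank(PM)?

First compute PM:
[[-20, -30, -20],
 [ 40,  60,  40],
 [-16, -24, -16]]
Now row reduce the product.
R2 ← R2 + (2)·R1: [0, 0, 0]
R3 ← R3 − (4/5)·R1: [0, 0, 0]
1 nonzero row, so rank(PM) = 1.

1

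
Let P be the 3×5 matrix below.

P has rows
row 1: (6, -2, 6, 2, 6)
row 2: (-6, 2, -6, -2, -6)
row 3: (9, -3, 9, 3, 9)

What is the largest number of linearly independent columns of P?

Row reduce to echelon form.
R2 ← R2 + R1: [0, 0, 0, 0, 0]
R3 ← R3 − (3/2)·R1: [0, 0, 0, 0, 0]
Echelon form has 1 nonzero row, so rank(P) = 1.
The rank gives the maximum number of linearly independent columns: 1.

1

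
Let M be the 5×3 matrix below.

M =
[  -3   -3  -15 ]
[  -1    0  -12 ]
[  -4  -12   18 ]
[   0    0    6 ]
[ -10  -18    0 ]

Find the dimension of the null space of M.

Row reduce to echelon form.
R2 ← R2 − (1/3)·R1: [0, 1, -7]
R3 ← R3 − (4/3)·R1: [0, -8, 38]
R5 ← R5 − (10/3)·R1: [0, -8, 50]
R3 ← R3 + (8)·R2: [0, 0, -18]
R5 ← R5 + (8)·R2: [0, 0, -6]
R4 ← R4 + (1/3)·R3: [0, 0, 0]
R5 ← R5 − (1/3)·R3: [0, 0, 0]
3 nonzero rows, so rank(M) = 3.
M has 3 columns; by rank–nullity, nullity = 3 − 3 = 0.

0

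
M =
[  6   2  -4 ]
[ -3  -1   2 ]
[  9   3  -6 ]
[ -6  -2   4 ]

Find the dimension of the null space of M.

2

Row reduce to echelon form.
R2 ← R2 + (1/2)·R1: [0, 0, 0]
R3 ← R3 − (3/2)·R1: [0, 0, 0]
R4 ← R4 + R1: [0, 0, 0]
1 nonzero row, so rank(M) = 1.
M has 3 columns; by rank–nullity, nullity = 3 − 1 = 2.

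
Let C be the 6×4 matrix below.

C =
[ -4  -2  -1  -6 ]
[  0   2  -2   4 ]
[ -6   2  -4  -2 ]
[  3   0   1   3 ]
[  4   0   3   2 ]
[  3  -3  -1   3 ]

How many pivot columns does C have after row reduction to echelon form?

Row reduce to echelon form.
R3 ← R3 − (3/2)·R1: [0, 5, -5/2, 7]
R4 ← R4 + (3/4)·R1: [0, -3/2, 1/4, -3/2]
R5 ← R5 + R1: [0, -2, 2, -4]
R6 ← R6 + (3/4)·R1: [0, -9/2, -7/4, -3/2]
R3 ← R3 − (5/2)·R2: [0, 0, 5/2, -3]
R4 ← R4 + (3/4)·R2: [0, 0, -5/4, 3/2]
R5 ← R5 + R2: [0, 0, 0, 0]
R6 ← R6 + (9/4)·R2: [0, 0, -25/4, 15/2]
R4 ← R4 + (1/2)·R3: [0, 0, 0, 0]
R6 ← R6 + (5/2)·R3: [0, 0, 0, 0]
Echelon form has 3 nonzero rows, so rank(C) = 3.
Each nonzero row contributes one pivot column: 3 pivot columns.

3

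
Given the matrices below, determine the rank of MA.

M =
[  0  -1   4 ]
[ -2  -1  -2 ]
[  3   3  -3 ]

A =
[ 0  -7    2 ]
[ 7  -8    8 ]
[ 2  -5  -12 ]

2

First compute MA:
[[  1, -12, -56],
 [-11,  32,  12],
 [ 15, -30,  66]]
Now row reduce the product.
R2 ← R2 + (11)·R1: [0, -100, -604]
R3 ← R3 − (15)·R1: [0, 150, 906]
R3 ← R3 + (3/2)·R2: [0, 0, 0]
2 nonzero rows, so rank(MA) = 2.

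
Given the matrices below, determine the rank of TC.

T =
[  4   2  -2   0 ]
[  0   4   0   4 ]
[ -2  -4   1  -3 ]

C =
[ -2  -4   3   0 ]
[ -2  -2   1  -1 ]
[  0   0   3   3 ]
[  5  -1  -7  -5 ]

First compute TC:
[[-12, -20,   8,  -8],
 [ 12, -12, -24, -24],
 [ -3,  19,  14,  22]]
Now row reduce the product.
R2 ← R2 + R1: [0, -32, -16, -32]
R3 ← R3 − (1/4)·R1: [0, 24, 12, 24]
R3 ← R3 + (3/4)·R2: [0, 0, 0, 0]
2 nonzero rows, so rank(TC) = 2.

2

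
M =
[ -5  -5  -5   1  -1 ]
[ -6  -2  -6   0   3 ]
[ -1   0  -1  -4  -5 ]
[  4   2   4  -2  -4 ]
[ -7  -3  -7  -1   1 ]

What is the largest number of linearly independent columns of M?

3

Row reduce to echelon form.
R2 ← R2 − (6/5)·R1: [0, 4, 0, -6/5, 21/5]
R3 ← R3 − (1/5)·R1: [0, 1, 0, -21/5, -24/5]
R4 ← R4 + (4/5)·R1: [0, -2, 0, -6/5, -24/5]
R5 ← R5 − (7/5)·R1: [0, 4, 0, -12/5, 12/5]
R3 ← R3 − (1/4)·R2: [0, 0, 0, -39/10, -117/20]
R4 ← R4 + (1/2)·R2: [0, 0, 0, -9/5, -27/10]
R5 ← R5 − R2: [0, 0, 0, -6/5, -9/5]
R4 ← R4 − (6/13)·R3: [0, 0, 0, 0, 0]
R5 ← R5 − (4/13)·R3: [0, 0, 0, 0, 0]
Echelon form has 3 nonzero rows, so rank(M) = 3.
The rank gives the maximum number of linearly independent columns: 3.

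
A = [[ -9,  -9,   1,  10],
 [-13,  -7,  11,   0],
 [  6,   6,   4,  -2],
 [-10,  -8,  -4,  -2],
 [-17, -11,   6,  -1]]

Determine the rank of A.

3

Row reduce to echelon form.
R2 ← R2 − (13/9)·R1: [0, 6, 86/9, -130/9]
R3 ← R3 + (2/3)·R1: [0, 0, 14/3, 14/3]
R4 ← R4 − (10/9)·R1: [0, 2, -46/9, -118/9]
R5 ← R5 − (17/9)·R1: [0, 6, 37/9, -179/9]
R4 ← R4 − (1/3)·R2: [0, 0, -224/27, -224/27]
R5 ← R5 − R2: [0, 0, -49/9, -49/9]
R4 ← R4 + (16/9)·R3: [0, 0, 0, 0]
R5 ← R5 + (7/6)·R3: [0, 0, 0, 0]
Echelon form has 3 nonzero rows, so rank(A) = 3.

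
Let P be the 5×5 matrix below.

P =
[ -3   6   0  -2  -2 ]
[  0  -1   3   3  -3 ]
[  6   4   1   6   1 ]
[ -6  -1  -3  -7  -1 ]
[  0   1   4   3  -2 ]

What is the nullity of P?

Row reduce to echelon form.
R3 ← R3 + (2)·R1: [0, 16, 1, 2, -3]
R4 ← R4 − (2)·R1: [0, -13, -3, -3, 3]
R3 ← R3 + (16)·R2: [0, 0, 49, 50, -51]
R4 ← R4 − (13)·R2: [0, 0, -42, -42, 42]
R5 ← R5 + R2: [0, 0, 7, 6, -5]
R4 ← R4 + (6/7)·R3: [0, 0, 0, 6/7, -12/7]
R5 ← R5 − (1/7)·R3: [0, 0, 0, -8/7, 16/7]
R5 ← R5 + (4/3)·R4: [0, 0, 0, 0, 0]
4 nonzero rows, so rank(P) = 4.
P has 5 columns; by rank–nullity, nullity = 5 − 4 = 1.

1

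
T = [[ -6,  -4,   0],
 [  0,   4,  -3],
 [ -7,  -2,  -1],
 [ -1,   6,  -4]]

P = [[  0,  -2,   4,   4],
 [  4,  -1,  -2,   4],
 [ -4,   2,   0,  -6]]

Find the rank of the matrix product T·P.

First compute TP:
[[-16,  16, -16, -40],
 [ 28, -10,  -8,  34],
 [ -4,  14, -24, -30],
 [ 40, -12, -16,  44]]
Now row reduce the product.
R2 ← R2 + (7/4)·R1: [0, 18, -36, -36]
R3 ← R3 − (1/4)·R1: [0, 10, -20, -20]
R4 ← R4 + (5/2)·R1: [0, 28, -56, -56]
R3 ← R3 − (5/9)·R2: [0, 0, 0, 0]
R4 ← R4 − (14/9)·R2: [0, 0, 0, 0]
2 nonzero rows, so rank(TP) = 2.

2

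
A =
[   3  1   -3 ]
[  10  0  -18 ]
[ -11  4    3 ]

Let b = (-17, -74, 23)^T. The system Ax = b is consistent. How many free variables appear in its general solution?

Row reduce the augmented matrix [A | b].
R2 ← R2 − (10/3)·R1: [0, -10/3, -8, -52/3]
R3 ← R3 + (11/3)·R1: [0, 23/3, -8, -118/3]
R3 ← R3 + (23/10)·R2: [0, 0, -132/5, -396/5]
The echelon form has 3 nonzero rows, and every pivot lies in the first 3 columns, so rank(A) = rank([A|b]) = 3.
The system is consistent.
Free variables = (unknowns) − (rank) = 3 − 3 = 0.

0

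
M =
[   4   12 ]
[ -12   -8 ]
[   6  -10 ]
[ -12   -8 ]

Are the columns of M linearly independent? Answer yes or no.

Row reduce M to echelon form.
R2 ← R2 + (3)·R1: [0, 28]
R3 ← R3 − (3/2)·R1: [0, -28]
R4 ← R4 + (3)·R1: [0, 28]
R3 ← R3 + R2: [0, 0]
R4 ← R4 − R2: [0, 0]
2 pivots among 2 columns.
Every column is a pivot column, so the columns are linearly independent.

yes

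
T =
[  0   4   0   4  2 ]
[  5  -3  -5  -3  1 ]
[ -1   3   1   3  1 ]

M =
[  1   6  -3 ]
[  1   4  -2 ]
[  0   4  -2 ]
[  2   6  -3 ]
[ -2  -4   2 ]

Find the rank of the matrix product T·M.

1

First compute TM:
[[  8,  32, -16],
 [ -6, -24,  12],
 [  6,  24, -12]]
Now row reduce the product.
R2 ← R2 + (3/4)·R1: [0, 0, 0]
R3 ← R3 − (3/4)·R1: [0, 0, 0]
1 nonzero row, so rank(TM) = 1.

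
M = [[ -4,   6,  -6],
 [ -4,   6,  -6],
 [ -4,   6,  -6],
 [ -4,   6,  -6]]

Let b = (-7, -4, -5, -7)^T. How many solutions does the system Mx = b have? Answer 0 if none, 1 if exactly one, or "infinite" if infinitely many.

0

Row reduce the augmented matrix [M | b].
R2 ← R2 − R1: [0, 0, 0, 3]
R3 ← R3 − R1: [0, 0, 0, 2]
R4 ← R4 − R1: [0, 0, 0, 0]
R3 ← R3 − (2/3)·R2: [0, 0, 0, 0]
The echelon form has 2 nonzero rows; the last pivot sits in the augmented column, so rank(M) = 1 but rank([M|b]) = 2.
Since the ranks differ, the system is inconsistent.
It has no solutions.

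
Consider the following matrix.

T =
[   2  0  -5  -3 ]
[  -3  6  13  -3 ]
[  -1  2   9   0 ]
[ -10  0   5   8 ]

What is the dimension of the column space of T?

Row reduce to echelon form.
R2 ← R2 + (3/2)·R1: [0, 6, 11/2, -15/2]
R3 ← R3 + (1/2)·R1: [0, 2, 13/2, -3/2]
R4 ← R4 + (5)·R1: [0, 0, -20, -7]
R3 ← R3 − (1/3)·R2: [0, 0, 14/3, 1]
R4 ← R4 + (30/7)·R3: [0, 0, 0, -19/7]
Echelon form has 4 nonzero rows, so rank(T) = 4.
The column space has dimension equal to the rank: 4.

4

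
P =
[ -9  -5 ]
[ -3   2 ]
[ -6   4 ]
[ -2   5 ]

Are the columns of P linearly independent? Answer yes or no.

yes

Row reduce P to echelon form.
R2 ← R2 − (1/3)·R1: [0, 11/3]
R3 ← R3 − (2/3)·R1: [0, 22/3]
R4 ← R4 − (2/9)·R1: [0, 55/9]
R3 ← R3 − (2)·R2: [0, 0]
R4 ← R4 − (5/3)·R2: [0, 0]
2 pivots among 2 columns.
Every column is a pivot column, so the columns are linearly independent.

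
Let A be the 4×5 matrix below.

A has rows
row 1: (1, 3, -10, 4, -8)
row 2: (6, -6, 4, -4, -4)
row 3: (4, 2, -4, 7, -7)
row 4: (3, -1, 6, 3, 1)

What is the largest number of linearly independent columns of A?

3

Row reduce to echelon form.
R2 ← R2 − (6)·R1: [0, -24, 64, -28, 44]
R3 ← R3 − (4)·R1: [0, -10, 36, -9, 25]
R4 ← R4 − (3)·R1: [0, -10, 36, -9, 25]
R3 ← R3 − (5/12)·R2: [0, 0, 28/3, 8/3, 20/3]
R4 ← R4 − (5/12)·R2: [0, 0, 28/3, 8/3, 20/3]
R4 ← R4 − R3: [0, 0, 0, 0, 0]
Echelon form has 3 nonzero rows, so rank(A) = 3.
The rank gives the maximum number of linearly independent columns: 3.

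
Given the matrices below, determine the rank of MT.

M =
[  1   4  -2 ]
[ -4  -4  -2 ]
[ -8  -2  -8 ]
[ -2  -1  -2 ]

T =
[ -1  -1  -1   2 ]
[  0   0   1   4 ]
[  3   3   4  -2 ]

2

First compute MT:
[[ -7,  -7,  -5,  22],
 [ -2,  -2,  -8, -20],
 [-16, -16, -26,  -8],
 [ -4,  -4,  -7,  -4]]
Now row reduce the product.
R2 ← R2 − (2/7)·R1: [0, 0, -46/7, -184/7]
R3 ← R3 − (16/7)·R1: [0, 0, -102/7, -408/7]
R4 ← R4 − (4/7)·R1: [0, 0, -29/7, -116/7]
R3 ← R3 − (51/23)·R2: [0, 0, 0, 0]
R4 ← R4 − (29/46)·R2: [0, 0, 0, 0]
2 nonzero rows, so rank(MT) = 2.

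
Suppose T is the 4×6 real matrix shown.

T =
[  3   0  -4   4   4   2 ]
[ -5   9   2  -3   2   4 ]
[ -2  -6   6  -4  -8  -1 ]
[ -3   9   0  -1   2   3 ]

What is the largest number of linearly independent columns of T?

Row reduce to echelon form.
R2 ← R2 + (5/3)·R1: [0, 9, -14/3, 11/3, 26/3, 22/3]
R3 ← R3 + (2/3)·R1: [0, -6, 10/3, -4/3, -16/3, 1/3]
R4 ← R4 + R1: [0, 9, -4, 3, 6, 5]
R3 ← R3 + (2/3)·R2: [0, 0, 2/9, 10/9, 4/9, 47/9]
R4 ← R4 − R2: [0, 0, 2/3, -2/3, -8/3, -7/3]
R4 ← R4 − (3)·R3: [0, 0, 0, -4, -4, -18]
Echelon form has 4 nonzero rows, so rank(T) = 4.
The rank gives the maximum number of linearly independent columns: 4.

4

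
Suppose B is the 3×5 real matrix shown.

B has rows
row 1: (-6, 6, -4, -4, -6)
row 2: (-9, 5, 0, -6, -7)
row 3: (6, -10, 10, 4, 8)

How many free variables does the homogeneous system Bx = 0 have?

Row reduce to echelon form.
R2 ← R2 − (3/2)·R1: [0, -4, 6, 0, 2]
R3 ← R3 + R1: [0, -4, 6, 0, 2]
R3 ← R3 − R2: [0, 0, 0, 0, 0]
2 nonzero rows, so rank(B) = 2.
B has 5 columns; by rank–nullity, nullity = 5 − 2 = 3.

3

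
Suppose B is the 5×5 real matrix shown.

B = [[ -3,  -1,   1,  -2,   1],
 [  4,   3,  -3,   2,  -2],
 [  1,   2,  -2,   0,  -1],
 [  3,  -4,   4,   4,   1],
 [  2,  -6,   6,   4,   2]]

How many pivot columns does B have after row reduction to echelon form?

Row reduce to echelon form.
R2 ← R2 + (4/3)·R1: [0, 5/3, -5/3, -2/3, -2/3]
R3 ← R3 + (1/3)·R1: [0, 5/3, -5/3, -2/3, -2/3]
R4 ← R4 + R1: [0, -5, 5, 2, 2]
R5 ← R5 + (2/3)·R1: [0, -20/3, 20/3, 8/3, 8/3]
R3 ← R3 − R2: [0, 0, 0, 0, 0]
R4 ← R4 + (3)·R2: [0, 0, 0, 0, 0]
R5 ← R5 + (4)·R2: [0, 0, 0, 0, 0]
Echelon form has 2 nonzero rows, so rank(B) = 2.
Each nonzero row contributes one pivot column: 2 pivot columns.

2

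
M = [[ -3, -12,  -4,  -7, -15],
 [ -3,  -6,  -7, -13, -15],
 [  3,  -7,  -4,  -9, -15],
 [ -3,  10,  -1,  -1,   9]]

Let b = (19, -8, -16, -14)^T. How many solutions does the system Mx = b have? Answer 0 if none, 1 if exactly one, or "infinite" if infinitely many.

infinite

Row reduce the augmented matrix [M | b].
R2 ← R2 − R1: [0, 6, -3, -6, 0, -27]
R3 ← R3 + R1: [0, -19, -8, -16, -30, 3]
R4 ← R4 − R1: [0, 22, 3, 6, 24, -33]
R3 ← R3 + (19/6)·R2: [0, 0, -35/2, -35, -30, -165/2]
R4 ← R4 − (11/3)·R2: [0, 0, 14, 28, 24, 66]
R4 ← R4 + (4/5)·R3: [0, 0, 0, 0, 0, 0]
The echelon form has 3 nonzero rows, and every pivot lies in the first 5 columns, so rank(M) = rank([M|b]) = 3.
The system is consistent.
rank = 3 < 5 unknowns, so there are infinitely many solutions.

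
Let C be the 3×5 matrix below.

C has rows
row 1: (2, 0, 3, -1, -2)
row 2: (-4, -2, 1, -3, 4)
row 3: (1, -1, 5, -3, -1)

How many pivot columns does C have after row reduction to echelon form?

Row reduce to echelon form.
R2 ← R2 + (2)·R1: [0, -2, 7, -5, 0]
R3 ← R3 − (1/2)·R1: [0, -1, 7/2, -5/2, 0]
R3 ← R3 − (1/2)·R2: [0, 0, 0, 0, 0]
Echelon form has 2 nonzero rows, so rank(C) = 2.
Each nonzero row contributes one pivot column: 2 pivot columns.

2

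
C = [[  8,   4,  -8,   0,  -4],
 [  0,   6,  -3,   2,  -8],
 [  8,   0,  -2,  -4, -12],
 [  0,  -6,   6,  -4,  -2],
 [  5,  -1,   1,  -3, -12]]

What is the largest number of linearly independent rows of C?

Row reduce to echelon form.
R3 ← R3 − R1: [0, -4, 6, -4, -8]
R5 ← R5 − (5/8)·R1: [0, -7/2, 6, -3, -19/2]
R3 ← R3 + (2/3)·R2: [0, 0, 4, -8/3, -40/3]
R4 ← R4 + R2: [0, 0, 3, -2, -10]
R5 ← R5 + (7/12)·R2: [0, 0, 17/4, -11/6, -85/6]
R4 ← R4 − (3/4)·R3: [0, 0, 0, 0, 0]
R5 ← R5 − (17/16)·R3: [0, 0, 0, 1, 0]
Swap R4 ↔ R5
Echelon form has 4 nonzero rows, so rank(C) = 4.
The rank gives the maximum number of linearly independent rows: 4.

4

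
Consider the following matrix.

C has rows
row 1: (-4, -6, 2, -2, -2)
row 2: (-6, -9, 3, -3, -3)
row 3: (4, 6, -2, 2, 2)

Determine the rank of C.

1

Row reduce to echelon form.
R2 ← R2 − (3/2)·R1: [0, 0, 0, 0, 0]
R3 ← R3 + R1: [0, 0, 0, 0, 0]
Echelon form has 1 nonzero row, so rank(C) = 1.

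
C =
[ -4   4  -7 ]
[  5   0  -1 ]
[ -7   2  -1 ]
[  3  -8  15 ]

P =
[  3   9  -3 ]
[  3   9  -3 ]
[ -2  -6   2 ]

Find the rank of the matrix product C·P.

First compute CP:
[[ 14,  42, -14],
 [ 17,  51, -17],
 [-13, -39,  13],
 [-45, -135,  45]]
Now row reduce the product.
R2 ← R2 − (17/14)·R1: [0, 0, 0]
R3 ← R3 + (13/14)·R1: [0, 0, 0]
R4 ← R4 + (45/14)·R1: [0, 0, 0]
1 nonzero row, so rank(CP) = 1.

1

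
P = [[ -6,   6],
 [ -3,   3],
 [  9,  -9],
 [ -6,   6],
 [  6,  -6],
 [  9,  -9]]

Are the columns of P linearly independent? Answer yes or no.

Row reduce P to echelon form.
R2 ← R2 − (1/2)·R1: [0, 0]
R3 ← R3 + (3/2)·R1: [0, 0]
R4 ← R4 − R1: [0, 0]
R5 ← R5 + R1: [0, 0]
R6 ← R6 + (3/2)·R1: [0, 0]
1 pivot among 2 columns.
Only 1 < 2 pivot columns, so the columns are linearly dependent.

no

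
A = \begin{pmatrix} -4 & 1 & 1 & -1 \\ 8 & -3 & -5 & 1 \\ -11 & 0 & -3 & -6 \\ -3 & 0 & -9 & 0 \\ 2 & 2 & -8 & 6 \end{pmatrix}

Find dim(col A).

3

Row reduce to echelon form.
R2 ← R2 + (2)·R1: [0, -1, -3, -1]
R3 ← R3 − (11/4)·R1: [0, -11/4, -23/4, -13/4]
R4 ← R4 − (3/4)·R1: [0, -3/4, -39/4, 3/4]
R5 ← R5 + (1/2)·R1: [0, 5/2, -15/2, 11/2]
R3 ← R3 − (11/4)·R2: [0, 0, 5/2, -1/2]
R4 ← R4 − (3/4)·R2: [0, 0, -15/2, 3/2]
R5 ← R5 + (5/2)·R2: [0, 0, -15, 3]
R4 ← R4 + (3)·R3: [0, 0, 0, 0]
R5 ← R5 + (6)·R3: [0, 0, 0, 0]
Echelon form has 3 nonzero rows, so rank(A) = 3.
The column space has dimension equal to the rank: 3.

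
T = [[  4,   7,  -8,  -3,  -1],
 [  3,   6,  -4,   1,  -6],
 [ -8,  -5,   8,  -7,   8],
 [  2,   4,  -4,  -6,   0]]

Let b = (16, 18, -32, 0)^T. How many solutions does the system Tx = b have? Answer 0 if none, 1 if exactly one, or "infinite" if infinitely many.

Row reduce the augmented matrix [T | b].
R2 ← R2 − (3/4)·R1: [0, 3/4, 2, 13/4, -21/4, 6]
R3 ← R3 + (2)·R1: [0, 9, -8, -13, 6, 0]
R4 ← R4 − (1/2)·R1: [0, 1/2, 0, -9/2, 1/2, -8]
R3 ← R3 − (12)·R2: [0, 0, -32, -52, 69, -72]
R4 ← R4 − (2/3)·R2: [0, 0, -4/3, -20/3, 4, -12]
R4 ← R4 − (1/24)·R3: [0, 0, 0, -9/2, 9/8, -9]
The echelon form has 4 nonzero rows, and every pivot lies in the first 5 columns, so rank(T) = rank([T|b]) = 4.
The system is consistent.
rank = 4 < 5 unknowns, so there are infinitely many solutions.

infinite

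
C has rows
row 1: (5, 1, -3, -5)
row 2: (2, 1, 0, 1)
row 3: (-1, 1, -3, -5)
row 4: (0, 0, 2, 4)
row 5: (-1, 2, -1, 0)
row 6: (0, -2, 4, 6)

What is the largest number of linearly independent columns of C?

Row reduce to echelon form.
R2 ← R2 − (2/5)·R1: [0, 3/5, 6/5, 3]
R3 ← R3 + (1/5)·R1: [0, 6/5, -18/5, -6]
R5 ← R5 + (1/5)·R1: [0, 11/5, -8/5, -1]
R3 ← R3 − (2)·R2: [0, 0, -6, -12]
R5 ← R5 − (11/3)·R2: [0, 0, -6, -12]
R6 ← R6 + (10/3)·R2: [0, 0, 8, 16]
R4 ← R4 + (1/3)·R3: [0, 0, 0, 0]
R5 ← R5 − R3: [0, 0, 0, 0]
R6 ← R6 + (4/3)·R3: [0, 0, 0, 0]
Echelon form has 3 nonzero rows, so rank(C) = 3.
The rank gives the maximum number of linearly independent columns: 3.

3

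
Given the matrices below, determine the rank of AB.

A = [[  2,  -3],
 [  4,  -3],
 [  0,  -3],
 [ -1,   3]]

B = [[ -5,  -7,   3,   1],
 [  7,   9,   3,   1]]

2

First compute AB:
[[-31, -41,  -3,  -1],
 [-41, -55,   3,   1],
 [-21, -27,  -9,  -3],
 [ 26,  34,   6,   2]]
Now row reduce the product.
R2 ← R2 − (41/31)·R1: [0, -24/31, 216/31, 72/31]
R3 ← R3 − (21/31)·R1: [0, 24/31, -216/31, -72/31]
R4 ← R4 + (26/31)·R1: [0, -12/31, 108/31, 36/31]
R3 ← R3 + R2: [0, 0, 0, 0]
R4 ← R4 − (1/2)·R2: [0, 0, 0, 0]
2 nonzero rows, so rank(AB) = 2.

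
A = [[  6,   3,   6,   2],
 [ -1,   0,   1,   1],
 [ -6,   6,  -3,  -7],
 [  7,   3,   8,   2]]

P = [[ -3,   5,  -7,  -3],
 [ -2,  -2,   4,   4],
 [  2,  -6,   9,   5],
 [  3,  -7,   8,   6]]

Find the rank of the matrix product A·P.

3

First compute AP:
[[ -6, -26,  40,  36],
 [  8, -18,  24,  14],
 [-21,  25, -17, -15],
 [ -5, -33,  51,  43]]
Now row reduce the product.
R2 ← R2 + (4/3)·R1: [0, -158/3, 232/3, 62]
R3 ← R3 − (7/2)·R1: [0, 116, -157, -141]
R4 ← R4 − (5/6)·R1: [0, -34/3, 53/3, 13]
R3 ← R3 + (174/79)·R2: [0, 0, 1053/79, -351/79]
R4 ← R4 − (17/79)·R2: [0, 0, 81/79, -27/79]
R4 ← R4 − (1/13)·R3: [0, 0, 0, 0]
3 nonzero rows, so rank(AP) = 3.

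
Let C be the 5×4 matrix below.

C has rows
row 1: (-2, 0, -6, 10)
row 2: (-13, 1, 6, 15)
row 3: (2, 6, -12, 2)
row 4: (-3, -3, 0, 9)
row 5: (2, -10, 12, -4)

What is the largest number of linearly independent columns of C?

Row reduce to echelon form.
R2 ← R2 − (13/2)·R1: [0, 1, 45, -50]
R3 ← R3 + R1: [0, 6, -18, 12]
R4 ← R4 − (3/2)·R1: [0, -3, 9, -6]
R5 ← R5 + R1: [0, -10, 6, 6]
R3 ← R3 − (6)·R2: [0, 0, -288, 312]
R4 ← R4 + (3)·R2: [0, 0, 144, -156]
R5 ← R5 + (10)·R2: [0, 0, 456, -494]
R4 ← R4 + (1/2)·R3: [0, 0, 0, 0]
R5 ← R5 + (19/12)·R3: [0, 0, 0, 0]
Echelon form has 3 nonzero rows, so rank(C) = 3.
The rank gives the maximum number of linearly independent columns: 3.

3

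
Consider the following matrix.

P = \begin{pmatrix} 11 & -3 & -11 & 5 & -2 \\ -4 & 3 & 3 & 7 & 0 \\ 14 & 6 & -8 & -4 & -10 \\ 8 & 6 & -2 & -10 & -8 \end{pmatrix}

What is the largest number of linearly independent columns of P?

3

Row reduce to echelon form.
R2 ← R2 + (4/11)·R1: [0, 21/11, -1, 97/11, -8/11]
R3 ← R3 − (14/11)·R1: [0, 108/11, 6, -114/11, -82/11]
R4 ← R4 − (8/11)·R1: [0, 90/11, 6, -150/11, -72/11]
R3 ← R3 − (36/7)·R2: [0, 0, 78/7, -390/7, -26/7]
R4 ← R4 − (30/7)·R2: [0, 0, 72/7, -360/7, -24/7]
R4 ← R4 − (12/13)·R3: [0, 0, 0, 0, 0]
Echelon form has 3 nonzero rows, so rank(P) = 3.
The rank gives the maximum number of linearly independent columns: 3.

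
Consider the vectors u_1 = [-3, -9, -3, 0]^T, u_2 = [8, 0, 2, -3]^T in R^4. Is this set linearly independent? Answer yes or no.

Form the matrix with these vectors as rows and row reduce.
R2 ← R2 + (8/3)·R1: [0, -24, -6, -3]
2 nonzero rows, so the 2 vectors span a space of dimension 2.
Since 2 = 2, the vectors are linearly independent.

yes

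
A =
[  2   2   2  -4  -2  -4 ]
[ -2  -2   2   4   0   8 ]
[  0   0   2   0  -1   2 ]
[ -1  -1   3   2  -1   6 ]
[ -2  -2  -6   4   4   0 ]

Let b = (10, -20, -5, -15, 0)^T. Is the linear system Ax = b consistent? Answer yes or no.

yes

Row reduce the augmented matrix [A | b].
R2 ← R2 + R1: [0, 0, 4, 0, -2, 4, -10]
R4 ← R4 + (1/2)·R1: [0, 0, 4, 0, -2, 4, -10]
R5 ← R5 + R1: [0, 0, -4, 0, 2, -4, 10]
R3 ← R3 − (1/2)·R2: [0, 0, 0, 0, 0, 0, 0]
R4 ← R4 − R2: [0, 0, 0, 0, 0, 0, 0]
R5 ← R5 + R2: [0, 0, 0, 0, 0, 0, 0]
The echelon form has 2 nonzero rows, and every pivot lies in the first 6 columns, so rank(A) = rank([A|b]) = 2.
The system is consistent.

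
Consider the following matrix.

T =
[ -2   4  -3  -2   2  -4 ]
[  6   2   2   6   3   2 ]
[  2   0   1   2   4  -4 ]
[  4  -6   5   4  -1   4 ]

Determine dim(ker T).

Row reduce to echelon form.
R2 ← R2 + (3)·R1: [0, 14, -7, 0, 9, -10]
R3 ← R3 + R1: [0, 4, -2, 0, 6, -8]
R4 ← R4 + (2)·R1: [0, 2, -1, 0, 3, -4]
R3 ← R3 − (2/7)·R2: [0, 0, 0, 0, 24/7, -36/7]
R4 ← R4 − (1/7)·R2: [0, 0, 0, 0, 12/7, -18/7]
R4 ← R4 − (1/2)·R3: [0, 0, 0, 0, 0, 0]
3 nonzero rows, so rank(T) = 3.
T has 6 columns; by rank–nullity, nullity = 6 − 3 = 3.

3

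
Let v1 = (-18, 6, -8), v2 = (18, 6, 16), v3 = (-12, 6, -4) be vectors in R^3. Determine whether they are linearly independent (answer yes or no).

no

Form the matrix with these vectors as rows and row reduce.
R2 ← R2 + R1: [0, 12, 8]
R3 ← R3 − (2/3)·R1: [0, 2, 4/3]
R3 ← R3 − (1/6)·R2: [0, 0, 0]
2 nonzero rows, so the 3 vectors span a space of dimension 2.
Since 2 < 3, the vectors are linearly dependent.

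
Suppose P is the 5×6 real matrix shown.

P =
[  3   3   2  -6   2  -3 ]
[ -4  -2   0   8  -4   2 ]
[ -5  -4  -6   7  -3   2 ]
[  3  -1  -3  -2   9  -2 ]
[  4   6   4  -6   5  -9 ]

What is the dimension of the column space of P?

Row reduce to echelon form.
R2 ← R2 + (4/3)·R1: [0, 2, 8/3, 0, -4/3, -2]
R3 ← R3 + (5/3)·R1: [0, 1, -8/3, -3, 1/3, -3]
R4 ← R4 − R1: [0, -4, -5, 4, 7, 1]
R5 ← R5 − (4/3)·R1: [0, 2, 4/3, 2, 7/3, -5]
R3 ← R3 − (1/2)·R2: [0, 0, -4, -3, 1, -2]
R4 ← R4 + (2)·R2: [0, 0, 1/3, 4, 13/3, -3]
R5 ← R5 − R2: [0, 0, -4/3, 2, 11/3, -3]
R4 ← R4 + (1/12)·R3: [0, 0, 0, 15/4, 53/12, -19/6]
R5 ← R5 − (1/3)·R3: [0, 0, 0, 3, 10/3, -7/3]
R5 ← R5 − (4/5)·R4: [0, 0, 0, 0, -1/5, 1/5]
Echelon form has 5 nonzero rows, so rank(P) = 5.
The column space has dimension equal to the rank: 5.

5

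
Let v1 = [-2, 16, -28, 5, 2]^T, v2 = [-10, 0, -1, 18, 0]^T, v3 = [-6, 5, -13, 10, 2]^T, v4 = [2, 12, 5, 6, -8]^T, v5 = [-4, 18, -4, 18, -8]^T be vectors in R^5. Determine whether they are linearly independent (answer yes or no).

no

Form the matrix with these vectors as rows and row reduce.
R2 ← R2 − (5)·R1: [0, -80, 139, -7, -10]
R3 ← R3 − (3)·R1: [0, -43, 71, -5, -4]
R4 ← R4 + R1: [0, 28, -23, 11, -6]
R5 ← R5 − (2)·R1: [0, -14, 52, 8, -12]
R3 ← R3 − (43/80)·R2: [0, 0, -297/80, -99/80, 11/8]
R4 ← R4 + (7/20)·R2: [0, 0, 513/20, 171/20, -19/2]
R5 ← R5 − (7/40)·R2: [0, 0, 1107/40, 369/40, -41/4]
R4 ← R4 + (76/11)·R3: [0, 0, 0, 0, 0]
R5 ← R5 + (82/11)·R3: [0, 0, 0, 0, 0]
3 nonzero rows, so the 5 vectors span a space of dimension 3.
Since 3 < 5, the vectors are linearly dependent.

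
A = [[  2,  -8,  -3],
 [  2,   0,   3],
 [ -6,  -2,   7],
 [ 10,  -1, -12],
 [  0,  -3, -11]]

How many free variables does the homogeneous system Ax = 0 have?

Row reduce to echelon form.
R2 ← R2 − R1: [0, 8, 6]
R3 ← R3 + (3)·R1: [0, -26, -2]
R4 ← R4 − (5)·R1: [0, 39, 3]
R3 ← R3 + (13/4)·R2: [0, 0, 35/2]
R4 ← R4 − (39/8)·R2: [0, 0, -105/4]
R5 ← R5 + (3/8)·R2: [0, 0, -35/4]
R4 ← R4 + (3/2)·R3: [0, 0, 0]
R5 ← R5 + (1/2)·R3: [0, 0, 0]
3 nonzero rows, so rank(A) = 3.
A has 3 columns; by rank–nullity, nullity = 3 − 3 = 0.

0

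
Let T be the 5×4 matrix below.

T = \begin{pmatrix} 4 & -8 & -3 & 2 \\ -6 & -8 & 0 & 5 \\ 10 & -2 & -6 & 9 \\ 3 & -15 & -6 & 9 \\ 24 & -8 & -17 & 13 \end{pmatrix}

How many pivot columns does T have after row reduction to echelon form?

4

Row reduce to echelon form.
R2 ← R2 + (3/2)·R1: [0, -20, -9/2, 8]
R3 ← R3 − (5/2)·R1: [0, 18, 3/2, 4]
R4 ← R4 − (3/4)·R1: [0, -9, -15/4, 15/2]
R5 ← R5 − (6)·R1: [0, 40, 1, 1]
R3 ← R3 + (9/10)·R2: [0, 0, -51/20, 56/5]
R4 ← R4 − (9/20)·R2: [0, 0, -69/40, 39/10]
R5 ← R5 + (2)·R2: [0, 0, -8, 17]
R4 ← R4 − (23/34)·R3: [0, 0, 0, -125/34]
R5 ← R5 − (160/51)·R3: [0, 0, 0, -925/51]
R5 ← R5 − (74/15)·R4: [0, 0, 0, 0]
Echelon form has 4 nonzero rows, so rank(T) = 4.
Each nonzero row contributes one pivot column: 4 pivot columns.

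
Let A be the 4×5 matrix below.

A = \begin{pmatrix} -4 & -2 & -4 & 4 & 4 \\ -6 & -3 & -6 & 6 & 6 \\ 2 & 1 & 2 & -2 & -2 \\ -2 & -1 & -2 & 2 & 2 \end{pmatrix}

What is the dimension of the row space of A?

1

Row reduce to echelon form.
R2 ← R2 − (3/2)·R1: [0, 0, 0, 0, 0]
R3 ← R3 + (1/2)·R1: [0, 0, 0, 0, 0]
R4 ← R4 − (1/2)·R1: [0, 0, 0, 0, 0]
Echelon form has 1 nonzero row, so rank(A) = 1.
The row space has dimension equal to the rank: 1.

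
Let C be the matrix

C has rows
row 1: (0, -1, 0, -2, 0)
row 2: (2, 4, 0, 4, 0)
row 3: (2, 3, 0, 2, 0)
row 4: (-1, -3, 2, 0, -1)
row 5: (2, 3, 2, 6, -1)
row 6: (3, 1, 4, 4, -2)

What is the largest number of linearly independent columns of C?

Row reduce to echelon form.
Swap R1 ↔ R2
R3 ← R3 − R1: [0, -1, 0, -2, 0]
R4 ← R4 + (1/2)·R1: [0, -1, 2, 2, -1]
R5 ← R5 − R1: [0, -1, 2, 2, -1]
R6 ← R6 − (3/2)·R1: [0, -5, 4, -2, -2]
R3 ← R3 − R2: [0, 0, 0, 0, 0]
R4 ← R4 − R2: [0, 0, 2, 4, -1]
R5 ← R5 − R2: [0, 0, 2, 4, -1]
R6 ← R6 − (5)·R2: [0, 0, 4, 8, -2]
Swap R3 ↔ R4
R5 ← R5 − R3: [0, 0, 0, 0, 0]
R6 ← R6 − (2)·R3: [0, 0, 0, 0, 0]
Echelon form has 3 nonzero rows, so rank(C) = 3.
The rank gives the maximum number of linearly independent columns: 3.

3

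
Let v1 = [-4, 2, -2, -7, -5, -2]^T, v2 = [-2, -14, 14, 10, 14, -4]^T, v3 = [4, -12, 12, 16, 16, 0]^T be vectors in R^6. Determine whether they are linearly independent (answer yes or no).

no

Form the matrix with these vectors as rows and row reduce.
R2 ← R2 − (1/2)·R1: [0, -15, 15, 27/2, 33/2, -3]
R3 ← R3 + R1: [0, -10, 10, 9, 11, -2]
R3 ← R3 − (2/3)·R2: [0, 0, 0, 0, 0, 0]
2 nonzero rows, so the 3 vectors span a space of dimension 2.
Since 2 < 3, the vectors are linearly dependent.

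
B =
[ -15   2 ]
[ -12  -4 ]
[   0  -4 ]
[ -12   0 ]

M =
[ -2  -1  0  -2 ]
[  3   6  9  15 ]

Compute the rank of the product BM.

First compute BM:
[[ 36,  27,  18,  60],
 [ 12, -12, -36, -36],
 [-12, -24, -36, -60],
 [ 24,  12,   0,  24]]
Now row reduce the product.
R2 ← R2 − (1/3)·R1: [0, -21, -42, -56]
R3 ← R3 + (1/3)·R1: [0, -15, -30, -40]
R4 ← R4 − (2/3)·R1: [0, -6, -12, -16]
R3 ← R3 − (5/7)·R2: [0, 0, 0, 0]
R4 ← R4 − (2/7)·R2: [0, 0, 0, 0]
2 nonzero rows, so rank(BM) = 2.

2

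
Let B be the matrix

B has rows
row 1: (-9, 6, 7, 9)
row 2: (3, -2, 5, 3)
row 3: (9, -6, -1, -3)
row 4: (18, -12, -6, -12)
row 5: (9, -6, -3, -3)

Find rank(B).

Row reduce to echelon form.
R2 ← R2 + (1/3)·R1: [0, 0, 22/3, 6]
R3 ← R3 + R1: [0, 0, 6, 6]
R4 ← R4 + (2)·R1: [0, 0, 8, 6]
R5 ← R5 + R1: [0, 0, 4, 6]
R3 ← R3 − (9/11)·R2: [0, 0, 0, 12/11]
R4 ← R4 − (12/11)·R2: [0, 0, 0, -6/11]
R5 ← R5 − (6/11)·R2: [0, 0, 0, 30/11]
R4 ← R4 + (1/2)·R3: [0, 0, 0, 0]
R5 ← R5 − (5/2)·R3: [0, 0, 0, 0]
Echelon form has 3 nonzero rows, so rank(B) = 3.

3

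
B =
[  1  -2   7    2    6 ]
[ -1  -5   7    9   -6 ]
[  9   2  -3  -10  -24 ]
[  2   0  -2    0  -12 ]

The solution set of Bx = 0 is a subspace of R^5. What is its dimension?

Row reduce to echelon form.
R2 ← R2 + R1: [0, -7, 14, 11, 0]
R3 ← R3 − (9)·R1: [0, 20, -66, -28, -78]
R4 ← R4 − (2)·R1: [0, 4, -16, -4, -24]
R3 ← R3 + (20/7)·R2: [0, 0, -26, 24/7, -78]
R4 ← R4 + (4/7)·R2: [0, 0, -8, 16/7, -24]
R4 ← R4 − (4/13)·R3: [0, 0, 0, 16/13, 0]
4 nonzero rows, so rank(B) = 4.
B has 5 columns; by rank–nullity, nullity = 5 − 4 = 1.

1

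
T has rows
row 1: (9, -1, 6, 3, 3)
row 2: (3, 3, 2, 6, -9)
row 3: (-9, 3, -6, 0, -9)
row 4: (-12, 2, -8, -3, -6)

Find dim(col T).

Row reduce to echelon form.
R2 ← R2 − (1/3)·R1: [0, 10/3, 0, 5, -10]
R3 ← R3 + R1: [0, 2, 0, 3, -6]
R4 ← R4 + (4/3)·R1: [0, 2/3, 0, 1, -2]
R3 ← R3 − (3/5)·R2: [0, 0, 0, 0, 0]
R4 ← R4 − (1/5)·R2: [0, 0, 0, 0, 0]
Echelon form has 2 nonzero rows, so rank(T) = 2.
The column space has dimension equal to the rank: 2.

2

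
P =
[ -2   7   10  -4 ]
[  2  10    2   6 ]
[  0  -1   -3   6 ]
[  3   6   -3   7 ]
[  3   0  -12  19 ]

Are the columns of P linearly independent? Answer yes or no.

Row reduce P to echelon form.
R2 ← R2 + R1: [0, 17, 12, 2]
R4 ← R4 + (3/2)·R1: [0, 33/2, 12, 1]
R5 ← R5 + (3/2)·R1: [0, 21/2, 3, 13]
R3 ← R3 + (1/17)·R2: [0, 0, -39/17, 104/17]
R4 ← R4 − (33/34)·R2: [0, 0, 6/17, -16/17]
R5 ← R5 − (21/34)·R2: [0, 0, -75/17, 200/17]
R4 ← R4 + (2/13)·R3: [0, 0, 0, 0]
R5 ← R5 − (25/13)·R3: [0, 0, 0, 0]
3 pivots among 4 columns.
Only 3 < 4 pivot columns, so the columns are linearly dependent.

no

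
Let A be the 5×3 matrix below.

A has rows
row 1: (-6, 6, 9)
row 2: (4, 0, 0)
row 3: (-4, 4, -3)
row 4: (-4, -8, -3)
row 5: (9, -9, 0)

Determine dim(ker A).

Row reduce to echelon form.
R2 ← R2 + (2/3)·R1: [0, 4, 6]
R3 ← R3 − (2/3)·R1: [0, 0, -9]
R4 ← R4 − (2/3)·R1: [0, -12, -9]
R5 ← R5 + (3/2)·R1: [0, 0, 27/2]
R4 ← R4 + (3)·R2: [0, 0, 9]
R4 ← R4 + R3: [0, 0, 0]
R5 ← R5 + (3/2)·R3: [0, 0, 0]
3 nonzero rows, so rank(A) = 3.
A has 3 columns; by rank–nullity, nullity = 3 − 3 = 0.

0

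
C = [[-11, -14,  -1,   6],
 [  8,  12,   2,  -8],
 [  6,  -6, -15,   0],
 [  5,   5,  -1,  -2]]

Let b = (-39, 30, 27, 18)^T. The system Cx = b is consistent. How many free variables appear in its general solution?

Row reduce the augmented matrix [C | b].
R2 ← R2 + (8/11)·R1: [0, 20/11, 14/11, -40/11, 18/11]
R3 ← R3 + (6/11)·R1: [0, -150/11, -171/11, 36/11, 63/11]
R4 ← R4 + (5/11)·R1: [0, -15/11, -16/11, 8/11, 3/11]
R3 ← R3 + (15/2)·R2: [0, 0, -6, -24, 18]
R4 ← R4 + (3/4)·R2: [0, 0, -1/2, -2, 3/2]
R4 ← R4 − (1/12)·R3: [0, 0, 0, 0, 0]
The echelon form has 3 nonzero rows, and every pivot lies in the first 4 columns, so rank(C) = rank([C|b]) = 3.
The system is consistent.
Free variables = (unknowns) − (rank) = 4 − 3 = 1.

1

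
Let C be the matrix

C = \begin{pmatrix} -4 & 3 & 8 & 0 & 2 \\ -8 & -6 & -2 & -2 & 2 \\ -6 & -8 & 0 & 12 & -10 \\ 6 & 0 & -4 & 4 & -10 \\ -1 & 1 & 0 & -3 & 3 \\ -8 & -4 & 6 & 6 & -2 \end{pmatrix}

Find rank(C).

Row reduce to echelon form.
R2 ← R2 − (2)·R1: [0, -12, -18, -2, -2]
R3 ← R3 − (3/2)·R1: [0, -25/2, -12, 12, -13]
R4 ← R4 + (3/2)·R1: [0, 9/2, 8, 4, -7]
R5 ← R5 − (1/4)·R1: [0, 1/4, -2, -3, 5/2]
R6 ← R6 − (2)·R1: [0, -10, -10, 6, -6]
R3 ← R3 − (25/24)·R2: [0, 0, 27/4, 169/12, -131/12]
R4 ← R4 + (3/8)·R2: [0, 0, 5/4, 13/4, -31/4]
R5 ← R5 + (1/48)·R2: [0, 0, -19/8, -73/24, 59/24]
R6 ← R6 − (5/6)·R2: [0, 0, 5, 23/3, -13/3]
R4 ← R4 − (5/27)·R3: [0, 0, 0, 52/81, -464/81]
R5 ← R5 + (19/54)·R3: [0, 0, 0, 155/81, -112/81]
R6 ← R6 − (20/27)·R3: [0, 0, 0, -224/81, 304/81]
R5 ← R5 − (155/52)·R4: [0, 0, 0, 0, 204/13]
R6 ← R6 + (56/13)·R4: [0, 0, 0, 0, -272/13]
R6 ← R6 + (4/3)·R5: [0, 0, 0, 0, 0]
Echelon form has 5 nonzero rows, so rank(C) = 5.

5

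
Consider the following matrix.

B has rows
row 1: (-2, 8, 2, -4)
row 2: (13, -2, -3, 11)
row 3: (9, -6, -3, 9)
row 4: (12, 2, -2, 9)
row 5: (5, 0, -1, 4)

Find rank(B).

Row reduce to echelon form.
R2 ← R2 + (13/2)·R1: [0, 50, 10, -15]
R3 ← R3 + (9/2)·R1: [0, 30, 6, -9]
R4 ← R4 + (6)·R1: [0, 50, 10, -15]
R5 ← R5 + (5/2)·R1: [0, 20, 4, -6]
R3 ← R3 − (3/5)·R2: [0, 0, 0, 0]
R4 ← R4 − R2: [0, 0, 0, 0]
R5 ← R5 − (2/5)·R2: [0, 0, 0, 0]
Echelon form has 2 nonzero rows, so rank(B) = 2.

2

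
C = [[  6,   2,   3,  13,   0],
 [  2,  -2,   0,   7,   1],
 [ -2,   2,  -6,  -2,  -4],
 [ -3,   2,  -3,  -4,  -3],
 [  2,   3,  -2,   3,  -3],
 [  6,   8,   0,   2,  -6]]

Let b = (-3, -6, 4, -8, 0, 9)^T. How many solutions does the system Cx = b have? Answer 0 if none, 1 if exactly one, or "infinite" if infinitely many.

Row reduce the augmented matrix [C | b].
R2 ← R2 − (1/3)·R1: [0, -8/3, -1, 8/3, 1, -5]
R3 ← R3 + (1/3)·R1: [0, 8/3, -5, 7/3, -4, 3]
R4 ← R4 + (1/2)·R1: [0, 3, -3/2, 5/2, -3, -19/2]
R5 ← R5 − (1/3)·R1: [0, 7/3, -3, -4/3, -3, 1]
R6 ← R6 − R1: [0, 6, -3, -11, -6, 12]
R3 ← R3 + R2: [0, 0, -6, 5, -3, -2]
R4 ← R4 + (9/8)·R2: [0, 0, -21/8, 11/2, -15/8, -121/8]
R5 ← R5 + (7/8)·R2: [0, 0, -31/8, 1, -17/8, -27/8]
R6 ← R6 + (9/4)·R2: [0, 0, -21/4, -5, -15/4, 3/4]
R4 ← R4 − (7/16)·R3: [0, 0, 0, 53/16, -9/16, -57/4]
R5 ← R5 − (31/48)·R3: [0, 0, 0, -107/48, -3/16, -25/12]
R6 ← R6 − (7/8)·R3: [0, 0, 0, -75/8, -9/8, 5/2]
R5 ← R5 + (107/159)·R4: [0, 0, 0, 0, -30/53, -1856/159]
R6 ← R6 + (150/53)·R4: [0, 0, 0, 0, -144/53, -2005/53]
R6 ← R6 − (24/5)·R5: [0, 0, 0, 0, 0, 91/5]
The echelon form has 6 nonzero rows; the last pivot sits in the augmented column, so rank(C) = 5 but rank([C|b]) = 6.
Since the ranks differ, the system is inconsistent.
It has no solutions.

0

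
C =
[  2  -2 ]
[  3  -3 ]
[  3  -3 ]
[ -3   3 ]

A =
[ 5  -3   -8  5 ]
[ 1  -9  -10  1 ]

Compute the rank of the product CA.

1

First compute CA:
[[  8,  12,   4,   8],
 [ 12,  18,   6,  12],
 [ 12,  18,   6,  12],
 [-12, -18,  -6, -12]]
Now row reduce the product.
R2 ← R2 − (3/2)·R1: [0, 0, 0, 0]
R3 ← R3 − (3/2)·R1: [0, 0, 0, 0]
R4 ← R4 + (3/2)·R1: [0, 0, 0, 0]
1 nonzero row, so rank(CA) = 1.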